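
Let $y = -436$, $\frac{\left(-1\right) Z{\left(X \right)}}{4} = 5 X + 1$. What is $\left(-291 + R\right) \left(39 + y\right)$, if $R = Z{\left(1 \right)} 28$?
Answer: $382311$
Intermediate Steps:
$Z{\left(X \right)} = -4 - 20 X$ ($Z{\left(X \right)} = - 4 \left(5 X + 1\right) = - 4 \left(1 + 5 X\right) = -4 - 20 X$)
$R = -672$ ($R = \left(-4 - 20\right) 28 = \left(-24\right) 28 = -672$)
$\left(-291 + R\right) \left(39 + y\right) = \left(-291 - 672\right) \left(39 - 436\right) = \left(-963\right) \left(-397\right) = 382311$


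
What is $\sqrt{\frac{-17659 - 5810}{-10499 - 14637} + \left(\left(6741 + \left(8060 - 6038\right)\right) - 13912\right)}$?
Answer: $\frac{i \sqrt{203290219945}}{6284} \approx 71.75 i$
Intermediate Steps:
$\sqrt{\frac{-17659 - 5810}{-10499 - 14637} + \left(\left(6741 + \left(8060 - 6038\right)\right) - 13912\right)} = \sqrt{- \frac{23469}{-25136} + \left(\left(6741 + 2022\right) - 13912\right)} = \sqrt{\left(-23469\right) \left(- \frac{1}{25136}\right) + \left(8763 - 13912\right)} = \sqrt{\frac{23469}{25136} - 5149} = \sqrt{- \frac{129401795}{25136}} = \frac{i \sqrt{203290219945}}{6284}$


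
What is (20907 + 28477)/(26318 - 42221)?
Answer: -49384/15903 ≈ -3.1053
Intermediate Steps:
(20907 + 28477)/(26318 - 42221) = 49384/(-15903) = 49384*(-1/15903) = -49384/15903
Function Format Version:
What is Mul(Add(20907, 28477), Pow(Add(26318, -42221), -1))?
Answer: Rational(-49384, 15903) ≈ -3.1053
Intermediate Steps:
Mul(Add(20907, 28477), Pow(Add(26318, -42221), -1)) = Mul(49384, Pow(-15903, -1)) = Mul(49384, Rational(-1, 15903)) = Rational(-49384, 15903)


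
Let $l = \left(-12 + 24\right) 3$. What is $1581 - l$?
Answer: $1545$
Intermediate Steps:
$l = 36$ ($l = 12 \cdot 3 = 36$)
$1581 - l = 1581 - 36 = 1545$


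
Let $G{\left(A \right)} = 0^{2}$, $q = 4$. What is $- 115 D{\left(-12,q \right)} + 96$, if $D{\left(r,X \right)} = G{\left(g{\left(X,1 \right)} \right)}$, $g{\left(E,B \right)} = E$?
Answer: $96$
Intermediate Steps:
$G{\left(A \right)} = 0$
$D{\left(r,X \right)} = 0$
$- 115 D{\left(-12,q \right)} + 96 = \left(-115\right) 0 + 96 = 0 + 96 = 96$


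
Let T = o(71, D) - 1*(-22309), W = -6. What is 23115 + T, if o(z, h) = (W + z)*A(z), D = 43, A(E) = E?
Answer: 50039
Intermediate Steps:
o(z, h) = z*(-6 + z) (o(z, h) = (-6 + z)*z = z*(-6 + z))
T = 26924 (T = 71*(-6 + 71) - 1*(-22309) = 71*65 + 22309 = 4615 + 22309 = 26924)
23115 + T = 23115 + 26924 = 50039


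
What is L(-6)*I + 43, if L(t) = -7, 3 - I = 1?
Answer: 29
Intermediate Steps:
I = 2 (I = 3 - 1*1 = 3 - 1 = 2)
L(-6)*I + 43 = -7*2 + 43 = -14 + 43 = 29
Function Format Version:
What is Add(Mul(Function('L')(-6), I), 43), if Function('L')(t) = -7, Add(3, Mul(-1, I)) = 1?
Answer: 29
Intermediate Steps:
I = 2 (I = Add(3, Mul(-1, 1)) = Add(3, -1) = 2)
Add(Mul(Function('L')(-6), I), 43) = Add(Mul(-7, 2), 43) = Add(-14, 43) = 29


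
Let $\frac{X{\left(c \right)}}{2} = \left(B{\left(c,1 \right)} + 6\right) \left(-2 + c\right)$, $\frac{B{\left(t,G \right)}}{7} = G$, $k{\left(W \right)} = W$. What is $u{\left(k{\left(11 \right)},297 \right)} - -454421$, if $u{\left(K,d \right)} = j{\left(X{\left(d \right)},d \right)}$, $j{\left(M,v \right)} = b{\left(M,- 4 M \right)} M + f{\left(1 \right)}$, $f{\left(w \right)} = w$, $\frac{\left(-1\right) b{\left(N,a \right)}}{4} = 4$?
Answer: $331702$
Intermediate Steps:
$b{\left(N,a \right)} = -16$ ($b{\left(N,a \right)} = \left(-4\right) 4 = -16$)
$B{\left(t,G \right)} = 7 G$
$X{\left(c \right)} = -52 + 26 c$ ($X{\left(c \right)} = 2 \left(7 \cdot 1 + 6\right) \left(-2 + c\right) = 2 \left(7 + 6\right) \left(-2 + c\right) = 2 \cdot 13 \left(-2 + c\right) = 2 \left(-26 + 13 c\right) = -52 + 26 c$)
$j{\left(M,v \right)} = 1 - 16 M$ ($j{\left(M,v \right)} = - 16 M + 1 = 1 - 16 M$)
$u{\left(K,d \right)} = 833 - 416 d$ ($u{\left(K,d \right)} = 1 - 16 \left(-52 + 26 d\right) = 1 - \left(-832 + 416 d\right) = 833 - 416 d$)
$u{\left(k{\left(11 \right)},297 \right)} - -454421 = \left(833 - 123552\right) - -454421 = \left(833 - 123552\right) + 454421 = -122719 + 454421 = 331702$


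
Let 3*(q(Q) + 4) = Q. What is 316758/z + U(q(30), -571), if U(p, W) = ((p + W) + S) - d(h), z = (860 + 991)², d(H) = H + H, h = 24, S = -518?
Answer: -1291572191/1142067 ≈ -1130.9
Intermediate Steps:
q(Q) = -4 + Q/3
d(H) = 2*H
z = 3426201 (z = 1851² = 3426201)
U(p, W) = -566 + W + p (U(p, W) = ((p + W) - 518) - 2*24 = ((W + p) - 518) - 1*48 = (-518 + W + p) - 48 = -566 + W + p)
316758/z + U(q(30), -571) = 316758/3426201 + (-566 - 571 + (-4 + (⅓)*30)) = 316758*(1/3426201) + (-566 - 571 + (-4 + 10)) = 105586/1142067 + (-566 - 571 + 6) = 105586/1142067 - 1131 = -1291572191/1142067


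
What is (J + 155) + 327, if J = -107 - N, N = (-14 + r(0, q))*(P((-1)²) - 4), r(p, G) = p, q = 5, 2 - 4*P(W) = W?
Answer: 645/2 ≈ 322.50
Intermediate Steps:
P(W) = ½ - W/4
N = 105/2 (N = (-14 + 0)*((½ - ¼*(-1)²) - 4) = -14*((½ - ¼*1) - 4) = -14*((½ - ¼) - 4) = -14*(¼ - 4) = -14*(-15/4) = 105/2 ≈ 52.500)
J = -319/2 (J = -107 - 1*105/2 = -107 - 105/2 = -319/2 ≈ -159.50)
(J + 155) + 327 = (-319/2 + 155) + 327 = -9/2 + 327 = 645/2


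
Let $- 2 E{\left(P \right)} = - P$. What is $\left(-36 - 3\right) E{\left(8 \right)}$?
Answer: $-156$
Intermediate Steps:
$E{\left(P \right)} = \frac{P}{2}$ ($E{\left(P \right)} = - \frac{\left(-1\right) P}{2} = \frac{P}{2}$)
$\left(-36 - 3\right) E{\left(8 \right)} = \left(-36 - 3\right) \frac{1}{2} \cdot 8 = \left(-39\right) 4 = -156$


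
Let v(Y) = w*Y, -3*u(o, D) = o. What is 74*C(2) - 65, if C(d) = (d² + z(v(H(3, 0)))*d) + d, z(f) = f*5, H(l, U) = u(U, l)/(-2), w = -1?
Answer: 379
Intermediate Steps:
u(o, D) = -o/3
H(l, U) = U/6 (H(l, U) = -U/3/(-2) = -U/3*(-½) = U/6)
v(Y) = -Y
z(f) = 5*f
C(d) = d + d² (C(d) = (d² + (5*(-0/6))*d) + d = (d² + (5*(-1*0))*d) + d = (d² + (5*0)*d) + d = (d² + 0*d) + d = (d² + 0) + d = d² + d = d + d²)
74*C(2) - 65 = 74*(2*(1 + 2)) - 65 = 74*(2*3) - 65 = 74*6 - 65 = 444 - 65 = 379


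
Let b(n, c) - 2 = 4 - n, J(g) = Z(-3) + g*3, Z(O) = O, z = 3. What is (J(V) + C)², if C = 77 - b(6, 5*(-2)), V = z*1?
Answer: 6889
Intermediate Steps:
V = 3 (V = 3*1 = 3)
J(g) = -3 + 3*g (J(g) = -3 + g*3 = -3 + 3*g)
b(n, c) = 6 - n (b(n, c) = 2 + (4 - n) = 6 - n)
C = 77 (C = 77 - (6 - 1*6) = 77 - (6 - 6) = 77 - 1*0 = 77 + 0 = 77)
(J(V) + C)² = ((-3 + 3*3) + 77)² = ((-3 + 9) + 77)² = (6 + 77)² = 83² = 6889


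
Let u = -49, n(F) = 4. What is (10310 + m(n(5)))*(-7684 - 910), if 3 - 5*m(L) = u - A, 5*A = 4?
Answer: -2217372316/25 ≈ -8.8695e+7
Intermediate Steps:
A = ⅘ (A = (⅕)*4 = ⅘ ≈ 0.80000)
m(L) = 264/25 (m(L) = ⅗ - (-49 - 1*⅘)/5 = ⅗ - (-49 - ⅘)/5 = ⅗ - ⅕*(-249/5) = ⅗ + 249/25 = 264/25)
(10310 + m(n(5)))*(-7684 - 910) = (10310 + 264/25)*(-7684 - 910) = (258014/25)*(-8594) = -2217372316/25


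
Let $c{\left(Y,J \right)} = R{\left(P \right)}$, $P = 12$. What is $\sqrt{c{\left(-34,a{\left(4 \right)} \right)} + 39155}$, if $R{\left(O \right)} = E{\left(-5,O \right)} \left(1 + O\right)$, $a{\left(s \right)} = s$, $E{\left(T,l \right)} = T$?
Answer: $\sqrt{39090} \approx 197.71$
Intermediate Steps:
$R{\left(O \right)} = -5 - 5 O$ ($R{\left(O \right)} = - 5 \left(1 + O\right) = -5 - 5 O$)
$c{\left(Y,J \right)} = -65$ ($c{\left(Y,J \right)} = -5 - 60 = -65$)
$\sqrt{c{\left(-34,a{\left(4 \right)} \right)} + 39155} = \sqrt{-65 + 39155} = \sqrt{39090}$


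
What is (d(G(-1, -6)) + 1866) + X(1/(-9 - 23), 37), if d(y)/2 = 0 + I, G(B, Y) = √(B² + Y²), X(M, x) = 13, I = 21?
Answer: 1921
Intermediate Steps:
d(y) = 42 (d(y) = 2*(0 + 21) = 2*21 = 42)
(d(G(-1, -6)) + 1866) + X(1/(-9 - 23), 37) = (42 + 1866) + 13 = 1908 + 13 = 1921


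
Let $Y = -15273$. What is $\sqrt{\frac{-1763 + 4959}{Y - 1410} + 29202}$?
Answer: $\frac{\sqrt{8127520004910}}{16683} \approx 170.89$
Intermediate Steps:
$\sqrt{\frac{-1763 + 4959}{Y - 1410} + 29202} = \sqrt{\frac{-1763 + 4959}{-15273 - 1410} + 29202} = \sqrt{\frac{3196}{-15273 - 1410} + 29202} = \sqrt{\frac{3196}{-16683} + 29202} = \sqrt{3196 \left(- \frac{1}{16683}\right) + 29202} = \sqrt{- \frac{3196}{16683} + 29202} = \sqrt{\frac{487173770}{16683}} = \frac{\sqrt{8127520004910}}{16683}$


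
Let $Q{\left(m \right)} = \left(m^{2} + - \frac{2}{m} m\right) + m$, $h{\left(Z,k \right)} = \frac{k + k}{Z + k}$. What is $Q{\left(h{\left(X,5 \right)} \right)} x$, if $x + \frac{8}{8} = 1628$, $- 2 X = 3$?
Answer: $\frac{719134}{49} \approx 14676.0$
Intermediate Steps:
$X = - \frac{3}{2}$ ($X = \left(- \frac{1}{2}\right) 3 = - \frac{3}{2} \approx -1.5$)
$h{\left(Z,k \right)} = \frac{2 k}{Z + k}$
$Q{\left(m \right)} = -2 + m + m^{2}$ ($Q{\left(m \right)} = \left(m^{2} - 2\right) + m = \left(-2 + m^{2}\right) + m = -2 + m + m^{2}$)
$x = 1627$ ($x = -1 + 1628 = 1627$)
$Q{\left(h{\left(X,5 \right)} \right)} x = \left(-2 + 2 \cdot 5 \frac{1}{- \frac{3}{2} + 5} + \left(2 \cdot 5 \frac{1}{- \frac{3}{2} + 5}\right)^{2}\right) 1627 = \left(-2 + 2 \cdot 5 \frac{1}{\frac{7}{2}} + \left(2 \cdot 5 \frac{1}{\frac{7}{2}}\right)^{2}\right) 1627 = \left(-2 + 2 \cdot 5 \cdot \frac{2}{7} + \left(2 \cdot 5 \cdot \frac{2}{7}\right)^{2}\right) 1627 = \left(-2 + \frac{20}{7} + \left(\frac{20}{7}\right)^{2}\right) 1627 = \left(-2 + \frac{20}{7} + \frac{400}{49}\right) 1627 = \frac{442}{49} \cdot 1627 = \frac{719134}{49}$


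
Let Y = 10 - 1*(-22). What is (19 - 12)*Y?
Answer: 224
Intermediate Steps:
Y = 32 (Y = 10 + 22 = 32)
(19 - 12)*Y = (19 - 12)*32 = 7*32 = 224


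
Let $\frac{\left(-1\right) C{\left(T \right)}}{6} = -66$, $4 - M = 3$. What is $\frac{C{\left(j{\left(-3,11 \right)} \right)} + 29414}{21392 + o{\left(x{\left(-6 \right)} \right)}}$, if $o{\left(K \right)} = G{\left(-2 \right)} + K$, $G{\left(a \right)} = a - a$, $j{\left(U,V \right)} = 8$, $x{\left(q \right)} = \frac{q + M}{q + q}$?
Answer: $\frac{357720}{256709} \approx 1.3935$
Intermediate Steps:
$M = 1$ ($M = 4 - 3 = 1$)
$x{\left(q \right)} = \frac{1 + q}{2 q}$ ($x{\left(q \right)} = \frac{q + 1}{q + q} = \frac{1 + q}{2 q}$)
$G{\left(a \right)} = 0$
$C{\left(T \right)} = 396$ ($C{\left(T \right)} = \left(-6\right) \left(-66\right) = 396$)
$o{\left(K \right)} = K$ ($o{\left(K \right)} = 0 + K = K$)
$\frac{C{\left(j{\left(-3,11 \right)} \right)} + 29414}{21392 + o{\left(x{\left(-6 \right)} \right)}} = \frac{396 + 29414}{21392 + \frac{1 - 6}{2 \left(-6\right)}} = \frac{29810}{21392 + \frac{1}{2} \left(- \frac{1}{6}\right) \left(-5\right)} = \frac{29810}{21392 + \frac{5}{12}} = \frac{29810}{\frac{256709}{12}} = 29810 \cdot \frac{12}{256709} = \frac{357720}{256709}$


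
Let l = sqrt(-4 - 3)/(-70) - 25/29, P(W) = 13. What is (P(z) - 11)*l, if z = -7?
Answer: -50/29 - I*sqrt(7)/35 ≈ -1.7241 - 0.075593*I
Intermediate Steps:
l = -25/29 - I*sqrt(7)/70 (l = sqrt(-7)*(-1/70) - 25*1/29 = (I*sqrt(7))*(-1/70) - 25/29 = -I*sqrt(7)/70 - 25/29 = -25/29 - I*sqrt(7)/70 ≈ -0.86207 - 0.037796*I)
(P(z) - 11)*l = (13 - 11)*(-25/29 - I*sqrt(7)/70) = 2*(-25/29 - I*sqrt(7)/70) = -50/29 - I*sqrt(7)/35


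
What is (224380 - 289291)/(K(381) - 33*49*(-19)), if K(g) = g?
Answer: -21637/10368 ≈ -2.0869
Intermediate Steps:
(224380 - 289291)/(K(381) - 33*49*(-19)) = (224380 - 289291)/(381 - 33*49*(-19)) = -64911/(381 - 1617*(-19)) = -64911/(381 + 30723) = -64911/31104 = -64911*1/31104 = -21637/10368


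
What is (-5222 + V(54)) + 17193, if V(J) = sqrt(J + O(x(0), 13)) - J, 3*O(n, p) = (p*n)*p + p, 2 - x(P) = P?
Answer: 11917 + 3*sqrt(19) ≈ 11930.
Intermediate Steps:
x(P) = 2 - P
O(n, p) = p/3 + n*p**2/3 (O(n, p) = ((p*n)*p + p)/3 = ((n*p)*p + p)/3 = (n*p**2 + p)/3 = (p + n*p**2)/3 = p/3 + n*p**2/3)
V(J) = sqrt(117 + J) - J (V(J) = sqrt(J + (1/3)*13*(1 + (2 - 1*0)*13)) - J = sqrt(J + (1/3)*13*(1 + (2 + 0)*13)) - J = sqrt(J + (1/3)*13*(1 + 2*13)) - J = sqrt(J + (1/3)*13*(1 + 26)) - J = sqrt(J + (1/3)*13*27) - J = sqrt(J + 117) - J = sqrt(117 + J) - J)
(-5222 + V(54)) + 17193 = (-5222 + (sqrt(117 + 54) - 1*54)) + 17193 = (-5222 + (sqrt(171) - 54)) + 17193 = (-5222 + (3*sqrt(19) - 54)) + 17193 = (-5222 + (-54 + 3*sqrt(19))) + 17193 = (-5276 + 3*sqrt(19)) + 17193 = 11917 + 3*sqrt(19)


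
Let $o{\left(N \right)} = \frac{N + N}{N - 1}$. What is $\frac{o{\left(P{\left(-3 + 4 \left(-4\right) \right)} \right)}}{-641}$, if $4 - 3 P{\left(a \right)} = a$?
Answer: $- \frac{23}{6410} \approx -0.0035881$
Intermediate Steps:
$P{\left(a \right)} = \frac{4}{3} - \frac{a}{3}$
$o{\left(N \right)} = \frac{2 N}{-1 + N}$
$\frac{o{\left(P{\left(-3 + 4 \left(-4\right) \right)} \right)}}{-641} = \frac{2 \left(\frac{4}{3} - \frac{-3 + 4 \left(-4\right)}{3}\right) \frac{1}{-1 - \left(- \frac{4}{3} + \frac{-3 + 4 \left(-4\right)}{3}\right)}}{-641} = \frac{2 \left(\frac{4}{3} - \frac{-3 - 16}{3}\right)}{-1 - \left(- \frac{4}{3} + \frac{-3 - 16}{3}\right)} \left(- \frac{1}{641}\right) = \frac{2 \left(\frac{4}{3} - - \frac{19}{3}\right)}{-1 + \left(\frac{4}{3} - - \frac{19}{3}\right)} \left(- \frac{1}{641}\right) = \frac{2 \left(\frac{4}{3} + \frac{19}{3}\right)}{-1 + \left(\frac{4}{3} + \frac{19}{3}\right)} \left(- \frac{1}{641}\right) = 2 \cdot \frac{23}{3} \frac{1}{-1 + \frac{23}{3}} \left(- \frac{1}{641}\right) = 2 \cdot \frac{23}{3} \frac{1}{\frac{20}{3}} \left(- \frac{1}{641}\right) = 2 \cdot \frac{23}{3} \cdot \frac{3}{20} \left(- \frac{1}{641}\right) = \frac{23}{10} \left(- \frac{1}{641}\right) = - \frac{23}{6410}$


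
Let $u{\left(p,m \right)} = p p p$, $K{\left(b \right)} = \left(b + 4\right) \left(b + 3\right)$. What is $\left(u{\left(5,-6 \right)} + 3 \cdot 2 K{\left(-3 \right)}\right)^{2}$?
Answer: $15625$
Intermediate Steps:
$K{\left(b \right)} = \left(3 + b\right) \left(4 + b\right)$ ($K{\left(b \right)} = \left(4 + b\right) \left(3 + b\right) = \left(3 + b\right) \left(4 + b\right)$)
$u{\left(p,m \right)} = p^{3}$ ($u{\left(p,m \right)} = p^{2} p = p^{3}$)
$\left(u{\left(5,-6 \right)} + 3 \cdot 2 K{\left(-3 \right)}\right)^{2} = \left(5^{3} + 3 \cdot 2 \left(12 + \left(-3\right)^{2} + 7 \left(-3\right)\right)\right)^{2} = \left(125 + 6 \left(12 + 9 - 21\right)\right)^{2} = \left(125 + 6 \cdot 0\right)^{2} = \left(125 + 0\right)^{2} = 125^{2} = 15625$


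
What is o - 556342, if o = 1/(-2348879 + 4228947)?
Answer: -1045960791255/1880068 ≈ -5.5634e+5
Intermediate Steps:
o = 1/1880068 ≈ 5.3190e-7
o - 556342 = 1/1880068 - 556342 = -1045960791255/1880068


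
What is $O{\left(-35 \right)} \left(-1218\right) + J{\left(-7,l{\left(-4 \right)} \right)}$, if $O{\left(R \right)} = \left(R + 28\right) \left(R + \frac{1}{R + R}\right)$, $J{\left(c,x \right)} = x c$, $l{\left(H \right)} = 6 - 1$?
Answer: $- \frac{1492834}{5} \approx -2.9857 \cdot 10^{5}$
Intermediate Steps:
$l{\left(H \right)} = 5$ ($l{\left(H \right)} = 6 - 1 = 5$)
$J{\left(c,x \right)} = c x$
$O{\left(R \right)} = \left(28 + R\right) \left(R + \frac{1}{2 R}\right)$
$O{\left(-35 \right)} \left(-1218\right) + J{\left(-7,l{\left(-4 \right)} \right)} = \left(\frac{1}{2} + \left(-35\right)^{2} + \frac{14}{-35} + 28 \left(-35\right)\right) \left(-1218\right) - 35 = \left(\frac{1}{2} + 1225 + 14 \left(- \frac{1}{35}\right) - 980\right) \left(-1218\right) - 35 = \left(\frac{1}{2} + 1225 - \frac{2}{5} - 980\right) \left(-1218\right) - 35 = \frac{2451}{10} \left(-1218\right) - 35 = - \frac{1492659}{5} - 35 = - \frac{1492834}{5}$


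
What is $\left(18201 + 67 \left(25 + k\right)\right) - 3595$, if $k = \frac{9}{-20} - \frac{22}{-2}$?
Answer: $\frac{339757}{20} \approx 16988.0$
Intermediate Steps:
$k = \frac{211}{20}$ ($k = 9 \left(- \frac{1}{20}\right) - -11 = - \frac{9}{20} + 11 = \frac{211}{20} \approx 10.55$)
$\left(18201 + 67 \left(25 + k\right)\right) - 3595 = \left(18201 + 67 \left(25 + \frac{211}{20}\right)\right) - 3595 = \left(18201 + 67 \cdot \frac{711}{20}\right) - 3595 = \left(18201 + \frac{47637}{20}\right) - 3595 = \frac{411657}{20} - 3595 = \frac{339757}{20}$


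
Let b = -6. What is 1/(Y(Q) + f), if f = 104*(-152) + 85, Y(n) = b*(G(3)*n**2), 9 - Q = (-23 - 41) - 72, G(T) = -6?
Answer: 1/741177 ≈ 1.3492e-6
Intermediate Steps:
Q = 145 (Q = 9 - ((-23 - 41) - 72) = 9 - (-64 - 72) = 9 - 1*(-136) = 9 + 136 = 145)
Y(n) = 36*n**2 (Y(n) = -(-36)*n**2 = 36*n**2)
f = -15723 (f = -15808 + 85 = -15723)
1/(Y(Q) + f) = 1/(36*145**2 - 15723) = 1/(36*21025 - 15723) = 1/(756900 - 15723) = 1/741177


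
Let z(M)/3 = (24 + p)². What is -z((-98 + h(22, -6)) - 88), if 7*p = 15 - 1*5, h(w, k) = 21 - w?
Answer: -95052/49 ≈ -1939.8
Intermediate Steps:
p = 10/7 (p = (15 - 1*5)/7 = (15 - 5)/7 = (⅐)*10 = 10/7 ≈ 1.4286)
z(M) = 95052/49 (z(M) = 3*(24 + 10/7)² = 3*(178/7)² = 3*(31684/49) = 95052/49)
-z((-98 + h(22, -6)) - 88) = -1*95052/49 = -95052/49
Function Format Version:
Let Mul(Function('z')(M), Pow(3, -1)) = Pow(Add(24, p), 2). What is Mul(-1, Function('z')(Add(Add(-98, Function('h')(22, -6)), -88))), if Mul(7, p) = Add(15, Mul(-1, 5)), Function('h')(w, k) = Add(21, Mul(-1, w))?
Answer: Rational(-95052, 49) ≈ -1939.8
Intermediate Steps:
p = Rational(10, 7) (p = Mul(Rational(1, 7), Add(15, Mul(-1, 5))) = Mul(Rational(1, 7), Add(15, -5)) = Mul(Rational(1, 7), 10) = Rational(10, 7) ≈ 1.4286)
Function('z')(M) = Rational(95052, 49) (Function('z')(M) = Mul(3, Pow(Add(24, Rational(10, 7)), 2)) = Mul(3, Pow(Rational(178, 7), 2)) = Mul(3, Rational(31684, 49)) = Rational(95052, 49))
Mul(-1, Function('z')(Add(Add(-98, Function('h')(22, -6)), -88))) = Mul(-1, Rational(95052, 49)) = Rational(-95052, 49)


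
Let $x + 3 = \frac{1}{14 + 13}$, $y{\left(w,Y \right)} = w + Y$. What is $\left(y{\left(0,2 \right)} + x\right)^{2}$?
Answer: $\frac{676}{729} \approx 0.9273$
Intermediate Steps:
$y{\left(w,Y \right)} = Y + w$
$x = - \frac{80}{27}$ ($x = -3 + \frac{1}{14 + 13} = -3 + \frac{1}{27} = - \frac{80}{27} \approx -2.963$)
$\left(y{\left(0,2 \right)} + x\right)^{2} = \left(\left(2 + 0\right) - \frac{80}{27}\right)^{2} = \left(2 - \frac{80}{27}\right)^{2} = \left(- \frac{26}{27}\right)^{2} = \frac{676}{729}$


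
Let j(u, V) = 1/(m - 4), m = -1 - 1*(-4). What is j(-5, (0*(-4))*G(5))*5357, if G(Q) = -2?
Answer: -5357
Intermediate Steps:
m = 3 (m = -1 + 4 = 3)
j(u, V) = -1 (j(u, V) = 1/(3 - 4) = 1/(-1) = -1)
j(-5, (0*(-4))*G(5))*5357 = -1*5357 = -5357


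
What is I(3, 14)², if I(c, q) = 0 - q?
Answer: 196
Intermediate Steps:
I(c, q) = -q
I(3, 14)² = (-1*14)² = (-14)² = 196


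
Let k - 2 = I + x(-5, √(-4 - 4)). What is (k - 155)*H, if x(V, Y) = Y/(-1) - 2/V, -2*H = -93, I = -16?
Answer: -78399/10 - 93*I*√2 ≈ -7839.9 - 131.52*I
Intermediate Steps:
H = 93/2 (H = -½*(-93) = 93/2 ≈ 46.500)
x(V, Y) = -Y - 2/V (x(V, Y) = Y*(-1) - 2/V = -Y - 2/V)
k = -68/5 - 2*I*√2 (k = 2 + (-16 + (-√(-4 - 4) - 2/(-5))) = 2 + (-16 + (-√(-8) - 2*(-⅕))) = 2 + (-16 + (-2*I*√2 + ⅖)) = 2 + (-16 + (⅖ - 2*I*√2)) = 2 + (-78/5 - 2*I*√2) = -68/5 - 2*I*√2 ≈ -13.6 - 2.8284*I)
(k - 155)*H = ((-68/5 - 2*I*√2) - 155)*(93/2) = (-843/5 - 2*I*√2)*(93/2) = -78399/10 - 93*I*√2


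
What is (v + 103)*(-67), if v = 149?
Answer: -16884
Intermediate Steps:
(v + 103)*(-67) = (149 + 103)*(-67) = 252*(-67) = -16884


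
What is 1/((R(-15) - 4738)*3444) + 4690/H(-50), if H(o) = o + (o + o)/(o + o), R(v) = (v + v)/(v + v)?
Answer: -1561504681/16314228 ≈ -95.714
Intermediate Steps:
R(v) = 1 (R(v) = (2*v)/((2*v)) = (2*v)*(1/(2*v)) = 1)
H(o) = 1 + o (H(o) = o + (2*o)/((2*o)) = o + (2*o)*(1/(2*o)) = o + 1 = 1 + o)
1/((R(-15) - 4738)*3444) + 4690/H(-50) = 1/((1 - 4738)*3444) + 4690/(1 - 50) = (1/3444)/(-4737) + 4690/(-49) = -1/4737*1/3444 + 4690*(-1/49) = -1/16314228 - 670/7 = -1561504681/16314228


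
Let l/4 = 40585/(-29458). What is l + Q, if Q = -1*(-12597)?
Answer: 185460043/14729 ≈ 12591.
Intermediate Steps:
Q = 12597
l = -81170/14729 (l = 4*(40585/(-29458)) = 4*(40585*(-1/29458)) = 4*(-40585/29458) = -81170/14729 ≈ -5.5109)
l + Q = -81170/14729 + 12597 = 185460043/14729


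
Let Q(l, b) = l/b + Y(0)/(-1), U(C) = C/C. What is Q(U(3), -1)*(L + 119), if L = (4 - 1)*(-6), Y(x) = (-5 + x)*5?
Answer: 2424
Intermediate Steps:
Y(x) = -25 + 5*x
U(C) = 1
Q(l, b) = 25 + l/b (Q(l, b) = l/b + (-25 + 5*0)/(-1) = l/b + (-25 + 0)*(-1) = l/b - 25*(-1) = l/b + 25 = 25 + l/b)
L = -18 (L = 3*(-6) = -18)
Q(U(3), -1)*(L + 119) = (25 + 1/(-1))*(-18 + 119) = (25 + 1*(-1))*101 = (25 - 1)*101 = 24*101 = 2424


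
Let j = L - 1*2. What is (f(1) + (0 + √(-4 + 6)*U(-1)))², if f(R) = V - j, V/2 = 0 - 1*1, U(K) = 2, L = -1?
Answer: 9 + 4*√2 ≈ 14.657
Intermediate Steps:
j = -3 (j = -1 - 1*2 = -1 - 2 = -3)
V = -2 (V = 2*(0 - 1*1) = 2*(0 - 1) = 2*(-1) = -2)
f(R) = 1 (f(R) = -2 - 1*(-3) = -2 + 3 = 1)
(f(1) + (0 + √(-4 + 6)*U(-1)))² = (1 + (0 + √(-4 + 6)*2))² = (1 + (0 + √2*2))² = (1 + (0 + 2*√2))² = (1 + 2*√2)²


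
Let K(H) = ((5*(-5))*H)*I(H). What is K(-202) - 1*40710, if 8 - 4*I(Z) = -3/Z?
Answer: -122515/4 ≈ -30629.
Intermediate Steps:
I(Z) = 2 + 3/(4*Z) (I(Z) = 2 - (-3)/(4*Z) = 2 + 3/(4*Z))
K(H) = -25*H*(2 + 3/(4*H)) (K(H) = ((5*(-5))*H)*(2 + 3/(4*H)) = (-25*H)*(2 + 3/(4*H)) = -25*H*(2 + 3/(4*H)))
K(-202) - 1*40710 = (-75/4 - 50*(-202)) - 1*40710 = (-75/4 + 10100) - 40710 = 40325/4 - 40710 = -122515/4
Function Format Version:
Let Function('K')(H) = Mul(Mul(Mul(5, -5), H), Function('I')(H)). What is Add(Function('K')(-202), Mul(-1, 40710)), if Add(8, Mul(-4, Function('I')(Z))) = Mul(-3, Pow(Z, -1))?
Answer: Rational(-122515, 4) ≈ -30629.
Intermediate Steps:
Function('I')(Z) = Add(2, Mul(Rational(3, 4), Pow(Z, -1))) (Function('I')(Z) = Add(2, Mul(Rational(-1, 4), Mul(-3, Pow(Z, -1)))) = Add(2, Mul(Rational(3, 4), Pow(Z, -1))))
Function('K')(H) = Mul(-25, H, Add(2, Mul(Rational(3, 4), Pow(H, -1)))) (Function('K')(H) = Mul(Mul(Mul(5, -5), H), Add(2, Mul(Rational(3, 4), Pow(H, -1)))) = Mul(Mul(-25, H), Add(2, Mul(Rational(3, 4), Pow(H, -1)))) = Mul(-25, H, Add(2, Mul(Rational(3, 4), Pow(H, -1)))))
Add(Function('K')(-202), Mul(-1, 40710)) = Add(Add(Rational(-75, 4), Mul(-50, -202)), Mul(-1, 40710)) = Add(Add(Rational(-75, 4), 10100), -40710) = Add(Rational(40325, 4), -40710) = Rational(-122515, 4)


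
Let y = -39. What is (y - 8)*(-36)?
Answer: 1692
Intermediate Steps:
(y - 8)*(-36) = (-39 - 8)*(-36) = -47*(-36) = 1692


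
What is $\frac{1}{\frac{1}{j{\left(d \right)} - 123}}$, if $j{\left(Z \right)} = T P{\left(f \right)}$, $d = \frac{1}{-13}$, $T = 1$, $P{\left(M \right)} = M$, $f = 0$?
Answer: $-123$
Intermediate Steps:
$d = - \frac{1}{13} \approx -0.076923$
$j{\left(Z \right)} = 0$ ($j{\left(Z \right)} = 1 \cdot 0 = 0$)
$\frac{1}{\frac{1}{j{\left(d \right)} - 123}} = \frac{1}{\frac{1}{0 - 123}} = \frac{1}{\frac{1}{-123}} = \frac{1}{- \frac{1}{123}} = -123$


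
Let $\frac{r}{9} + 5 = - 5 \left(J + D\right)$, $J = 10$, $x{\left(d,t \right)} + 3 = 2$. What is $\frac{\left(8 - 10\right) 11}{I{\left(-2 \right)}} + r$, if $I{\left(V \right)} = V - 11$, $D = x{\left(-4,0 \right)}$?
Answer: $- \frac{5828}{13} \approx -448.31$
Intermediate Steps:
$x{\left(d,t \right)} = -1$ ($x{\left(d,t \right)} = -3 + 2 = -1$)
$D = -1$
$I{\left(V \right)} = -11 + V$
$r = -450$ ($r = -45 + 9 \left(- 5 \left(10 - 1\right)\right) = -45 + 9 \left(\left(-5\right) 9\right) = -45 + 9 \left(-45\right) = -45 - 405 = -450$)
$\frac{\left(8 - 10\right) 11}{I{\left(-2 \right)}} + r = \frac{\left(8 - 10\right) 11}{-11 - 2} - 450 = \frac{\left(-2\right) 11}{-13} - 450 = \left(- \frac{1}{13}\right) \left(-22\right) - 450 = \frac{22}{13} - 450 = - \frac{5828}{13}$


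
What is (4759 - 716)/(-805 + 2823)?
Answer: 4043/2018 ≈ 2.0035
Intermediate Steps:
(4759 - 716)/(-805 + 2823) = 4043/2018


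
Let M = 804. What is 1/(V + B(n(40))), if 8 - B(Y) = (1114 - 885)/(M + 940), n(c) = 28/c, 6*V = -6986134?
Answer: -5232/6091867679 ≈ -8.5885e-7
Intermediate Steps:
V = -3493067/3 (V = (⅙)*(-6986134) = -3493067/3 ≈ -1.1644e+6)
B(Y) = 13723/1744 (B(Y) = 8 - (1114 - 885)/(804 + 940) = 8 - 229/1744 = 13723/1744)
1/(V + B(n(40))) = 1/(-3493067/3 + 13723/1744) = 1/(-6091867679/5232) = -5232/6091867679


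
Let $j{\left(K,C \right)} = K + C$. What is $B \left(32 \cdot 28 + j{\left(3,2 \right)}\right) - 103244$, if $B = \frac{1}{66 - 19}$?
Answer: $- \frac{4851567}{47} \approx -1.0322 \cdot 10^{5}$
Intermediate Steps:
$j{\left(K,C \right)} = C + K$
$B = \frac{1}{47} \approx 0.021277$
$B \left(32 \cdot 28 + j{\left(3,2 \right)}\right) - 103244 = \frac{32 \cdot 28 + \left(2 + 3\right)}{47} - 103244 = \frac{896 + 5}{47} - 103244 = \frac{1}{47} \cdot 901 - 103244 = \frac{901}{47} - 103244 = - \frac{4851567}{47}$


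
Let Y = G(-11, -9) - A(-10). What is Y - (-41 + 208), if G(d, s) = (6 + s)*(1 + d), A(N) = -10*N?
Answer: -237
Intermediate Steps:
G(d, s) = (1 + d)*(6 + s)
Y = -70 (Y = (6 - 9 + 6*(-11) - 11*(-9)) - (-10)*(-10) = (6 - 9 - 66 + 99) - 1*100 = 30 - 100 = -70)
Y - (-41 + 208) = -70 - (-41 + 208) = -70 - 1*167 = -70 - 167 = -237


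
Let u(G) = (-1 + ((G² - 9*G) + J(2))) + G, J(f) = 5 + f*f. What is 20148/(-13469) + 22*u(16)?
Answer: 40279100/13469 ≈ 2990.5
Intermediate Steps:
J(f) = 5 + f²
u(G) = 8 + G² - 8*G (u(G) = (-1 + ((G² - 9*G) + (5 + 2²))) + G = (-1 + ((G² - 9*G) + (5 + 4))) + G = (-1 + ((G² - 9*G) + 9)) + G = (-1 + (9 + G² - 9*G)) + G = (8 + G² - 9*G) + G = 8 + G² - 8*G)
20148/(-13469) + 22*u(16) = 20148/(-13469) + 22*(8 + 16² - 8*16) = 20148*(-1/13469) + 22*(8 + 256 - 128) = -20148/13469 + 22*136 = -20148/13469 + 2992 = 40279100/13469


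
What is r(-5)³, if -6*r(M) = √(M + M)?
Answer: 5*I*√10/108 ≈ 0.1464*I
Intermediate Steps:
r(M) = -√2*√M/6 (r(M) = -√(M + M)/6 = -√2*√M/6)
r(-5)³ = (-√2*√(-5)/6)³ = (-√2*I*√5/6)³ = (-I*√10/6)³ = 5*I*√10/108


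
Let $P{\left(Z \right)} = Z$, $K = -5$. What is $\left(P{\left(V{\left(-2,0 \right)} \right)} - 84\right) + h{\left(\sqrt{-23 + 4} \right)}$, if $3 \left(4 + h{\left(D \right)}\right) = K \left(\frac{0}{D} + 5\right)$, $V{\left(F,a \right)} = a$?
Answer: $- \frac{289}{3} \approx -96.333$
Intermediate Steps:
$h{\left(D \right)} = - \frac{37}{3}$ ($h{\left(D \right)} = -4 + \frac{\left(-5\right) \left(\frac{0}{D} + 5\right)}{3} = -4 + \frac{\left(-5\right) \left(0 + 5\right)}{3} = -4 + \frac{\left(-5\right) 5}{3} = -4 + \frac{1}{3} \left(-25\right) = -4 - \frac{25}{3} = - \frac{37}{3}$)
$\left(P{\left(V{\left(-2,0 \right)} \right)} - 84\right) + h{\left(\sqrt{-23 + 4} \right)} = \left(0 - 84\right) - \frac{37}{3} = -84 - \frac{37}{3} = - \frac{289}{3}$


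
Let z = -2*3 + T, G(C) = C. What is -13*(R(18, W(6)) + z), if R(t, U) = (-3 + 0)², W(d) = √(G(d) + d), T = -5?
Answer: 26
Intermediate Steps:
W(d) = √2*√d (W(d) = √(d + d) = √(2*d) = √2*√d)
R(t, U) = 9 (R(t, U) = (-3)² = 9)
z = -11 (z = -2*3 - 5 = -6 - 5 = -11)
-13*(R(18, W(6)) + z) = -13*(9 - 11) = -13*(-2) = 26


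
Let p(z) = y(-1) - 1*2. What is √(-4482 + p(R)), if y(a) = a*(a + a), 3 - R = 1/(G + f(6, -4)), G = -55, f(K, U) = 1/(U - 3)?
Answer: 3*I*√498 ≈ 66.948*I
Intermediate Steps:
f(K, U) = 1/(-3 + U)
R = 1165/386 (R = 3 - 1/(-55 + 1/(-3 - 4)) = 3 - 1/(-55 + 1/(-7)) = 3 - 1/(-55 - ⅐) = 3 - 1/(-386/7) = 3 - 1*(-7/386) = 3 + 7/386 = 1165/386 ≈ 3.0181)
y(a) = 2*a² (y(a) = a*(2*a) = 2*a²)
p(z) = 0 (p(z) = 2*(-1)² - 1*2 = 2*1 - 2 = 2 - 2 = 0)
√(-4482 + p(R)) = √(-4482 + 0) = √(-4482) = 3*I*√498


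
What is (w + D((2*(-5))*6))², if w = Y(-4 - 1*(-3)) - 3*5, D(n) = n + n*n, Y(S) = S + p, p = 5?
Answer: 12453841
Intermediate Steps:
Y(S) = 5 + S (Y(S) = S + 5 = 5 + S)
D(n) = n + n²
w = -11 (w = (5 + (-4 - 1*(-3))) - 3*5 = (5 + (-4 + 3)) - 1*15 = (5 - 1) - 15 = 4 - 15 = -11)
(w + D((2*(-5))*6))² = (-11 + ((2*(-5))*6)*(1 + (2*(-5))*6))² = (-11 + (-10*6)*(1 - 10*6))² = (-11 - 60*(1 - 60))² = (-11 - 60*(-59))² = (-11 + 3540)² = 3529² = 12453841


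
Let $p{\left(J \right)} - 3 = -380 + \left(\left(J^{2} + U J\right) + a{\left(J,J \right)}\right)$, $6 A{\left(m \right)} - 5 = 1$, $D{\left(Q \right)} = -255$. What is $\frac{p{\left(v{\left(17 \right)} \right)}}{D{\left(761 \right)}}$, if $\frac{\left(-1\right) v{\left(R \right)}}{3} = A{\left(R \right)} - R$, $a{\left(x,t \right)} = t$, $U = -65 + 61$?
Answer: $- \frac{1783}{255} \approx -6.9922$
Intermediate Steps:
$A{\left(m \right)} = 1$ ($A{\left(m \right)} = \frac{5}{6} + \frac{1}{6} \cdot 1 = \frac{5}{6} + \frac{1}{6} = 1$)
$U = -4$
$v{\left(R \right)} = -3 + 3 R$ ($v{\left(R \right)} = - 3 \left(1 - R\right) = -3 + 3 R$)
$p{\left(J \right)} = -377 + J^{2} - 3 J$ ($p{\left(J \right)} = 3 - \left(380 - J^{2} + 3 J\right) = -377 + J^{2} - 3 J$)
$\frac{p{\left(v{\left(17 \right)} \right)}}{D{\left(761 \right)}} = \frac{-377 + \left(-3 + 3 \cdot 17\right)^{2} - 3 \left(-3 + 3 \cdot 17\right)}{-255} = \left(-377 + \left(-3 + 51\right)^{2} - 3 \left(-3 + 51\right)\right) \left(- \frac{1}{255}\right) = \left(-377 + 48^{2} - 144\right) \left(- \frac{1}{255}\right) = \left(-377 + 2304 - 144\right) \left(- \frac{1}{255}\right) = 1783 \left(- \frac{1}{255}\right) = - \frac{1783}{255}$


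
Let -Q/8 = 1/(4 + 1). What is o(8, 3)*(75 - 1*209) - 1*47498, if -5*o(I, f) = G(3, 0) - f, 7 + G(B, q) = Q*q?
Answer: -47766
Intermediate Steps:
Q = -8/5 (Q = -8/(4 + 1) = -8/5 ≈ -1.6000)
G(B, q) = -7 - 8*q/5
o(I, f) = 7/5 + f/5 (o(I, f) = -((-7 - 8/5*0) - f)/5 = -((-7 + 0) - f)/5 = -(-7 - f)/5 = 7/5 + f/5)
o(8, 3)*(75 - 1*209) - 1*47498 = (7/5 + (⅕)*3)*(75 - 1*209) - 1*47498 = (7/5 + ⅗)*(75 - 209) - 47498 = 2*(-134) - 47498 = -268 - 47498 = -47766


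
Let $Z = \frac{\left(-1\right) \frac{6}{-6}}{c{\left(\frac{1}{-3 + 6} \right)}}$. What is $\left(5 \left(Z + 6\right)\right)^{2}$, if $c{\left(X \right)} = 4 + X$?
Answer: $\frac{164025}{169} \approx 970.56$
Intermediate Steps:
$Z = \frac{3}{13}$ ($Z = \frac{\left(-1\right) \frac{6}{-6}}{4 + \frac{1}{-3 + 6}} = \frac{\left(-1\right) 6 \left(- \frac{1}{6}\right)}{4 + \frac{1}{3}} = \frac{\left(-1\right) \left(-1\right)}{4 + \frac{1}{3}} = 1 \frac{1}{\frac{13}{3}} = 1 \cdot \frac{3}{13} = \frac{3}{13} \approx 0.23077$)
$\left(5 \left(Z + 6\right)\right)^{2} = \left(5 \left(\frac{3}{13} + 6\right)\right)^{2} = \left(5 \cdot \frac{81}{13}\right)^{2} = \left(\frac{405}{13}\right)^{2} = \frac{164025}{169}$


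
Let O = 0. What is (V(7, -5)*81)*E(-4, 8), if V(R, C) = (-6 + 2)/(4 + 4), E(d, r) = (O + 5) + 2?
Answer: -567/2 ≈ -283.50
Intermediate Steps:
E(d, r) = 7 (E(d, r) = (0 + 5) + 2 = 5 + 2 = 7)
V(R, C) = -½ (V(R, C) = -4/8 = -4*⅛ = -½)
(V(7, -5)*81)*E(-4, 8) = -½*81*7 = -81/2*7 = -567/2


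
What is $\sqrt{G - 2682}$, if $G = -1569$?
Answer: $i \sqrt{4251} \approx 65.2 i$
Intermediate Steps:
$\sqrt{G - 2682} = \sqrt{-1569 - 2682} = \sqrt{-4251} = i \sqrt{4251}$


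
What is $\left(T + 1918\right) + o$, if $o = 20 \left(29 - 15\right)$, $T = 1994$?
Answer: $4192$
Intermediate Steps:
$o = 280$ ($o = 20 \left(29 - 15\right) = 20 \cdot 14 = 280$)
$\left(T + 1918\right) + o = \left(1994 + 1918\right) + 280 = 3912 + 280 = 4192$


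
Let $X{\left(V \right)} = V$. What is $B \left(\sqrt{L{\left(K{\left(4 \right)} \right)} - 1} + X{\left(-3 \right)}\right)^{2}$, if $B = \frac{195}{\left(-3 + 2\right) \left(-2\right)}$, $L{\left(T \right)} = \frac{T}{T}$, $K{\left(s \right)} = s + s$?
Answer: $\frac{1755}{2} \approx 877.5$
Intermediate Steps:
$K{\left(s \right)} = 2 s$
$L{\left(T \right)} = 1$
$B = \frac{195}{2}$ ($B = \frac{195}{\left(-1\right) \left(-2\right)} = \frac{195}{2} \approx 97.5$)
$B \left(\sqrt{L{\left(K{\left(4 \right)} \right)} - 1} + X{\left(-3 \right)}\right)^{2} = \frac{195 \left(\sqrt{1 - 1} - 3\right)^{2}}{2} = \frac{195 \left(\sqrt{0} - 3\right)^{2}}{2} = \frac{195 \left(0 - 3\right)^{2}}{2} = \frac{195 \left(-3\right)^{2}}{2} = \frac{195}{2} \cdot 9 = \frac{1755}{2}$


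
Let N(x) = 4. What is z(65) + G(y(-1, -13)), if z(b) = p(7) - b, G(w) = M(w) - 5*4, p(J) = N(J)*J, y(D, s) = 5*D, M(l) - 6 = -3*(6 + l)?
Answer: -54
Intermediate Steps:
M(l) = -12 - 3*l (M(l) = 6 - 3*(6 + l) = 6 + (-18 - 3*l) = -12 - 3*l)
p(J) = 4*J
G(w) = -32 - 3*w (G(w) = (-12 - 3*w) - 5*4 = (-12 - 3*w) - 20 = -32 - 3*w)
z(b) = 28 - b (z(b) = 4*7 - b = 28 - b)
z(65) + G(y(-1, -13)) = (28 - 1*65) + (-32 - 15*(-1)) = (28 - 65) + (-32 - 3*(-5)) = -37 + (-32 + 15) = -37 - 17 = -54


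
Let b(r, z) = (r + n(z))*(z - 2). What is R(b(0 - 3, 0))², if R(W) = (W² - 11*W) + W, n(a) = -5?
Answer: 9216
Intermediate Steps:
b(r, z) = (-5 + r)*(-2 + z) (b(r, z) = (r - 5)*(z - 2) = (-5 + r)*(-2 + z))
R(W) = W² - 10*W
R(b(0 - 3, 0))² = ((10 - 5*0 - 2*(0 - 3) + (0 - 3)*0)*(-10 + (10 - 5*0 - 2*(0 - 3) + (0 - 3)*0)))² = ((10 + 0 - 2*(-3) - 3*0)*(-10 + (10 + 0 - 2*(-3) - 3*0)))² = ((10 + 0 + 6 + 0)*(-10 + (10 + 0 + 6 + 0)))² = (16*(-10 + 16))² = (16*6)² = 96² = 9216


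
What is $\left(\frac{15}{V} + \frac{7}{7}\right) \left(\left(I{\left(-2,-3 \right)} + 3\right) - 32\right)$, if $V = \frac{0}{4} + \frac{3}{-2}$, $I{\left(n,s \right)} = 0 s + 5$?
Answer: $216$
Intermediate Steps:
$I{\left(n,s \right)} = 5$ ($I{\left(n,s \right)} = 0 + 5 = 5$)
$V = - \frac{3}{2}$ ($V = 0 \cdot \frac{1}{4} + 3 \left(- \frac{1}{2}\right) = 0 - \frac{3}{2} = - \frac{3}{2} \approx -1.5$)
$\left(\frac{15}{V} + \frac{7}{7}\right) \left(\left(I{\left(-2,-3 \right)} + 3\right) - 32\right) = \left(\frac{15}{- \frac{3}{2}} + \frac{7}{7}\right) \left(\left(5 + 3\right) - 32\right) = \left(15 \left(- \frac{2}{3}\right) + 7 \cdot \frac{1}{7}\right) \left(8 - 32\right) = \left(-10 + 1\right) \left(-24\right) = \left(-9\right) \left(-24\right) = 216$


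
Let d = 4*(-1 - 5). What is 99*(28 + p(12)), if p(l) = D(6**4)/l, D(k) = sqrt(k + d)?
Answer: 2772 + 33*sqrt(318)/2 ≈ 3066.2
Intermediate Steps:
d = -24 (d = 4*(-6) = -24)
D(k) = sqrt(-24 + k) (D(k) = sqrt(k - 24) = sqrt(-24 + k))
p(l) = 2*sqrt(318)/l (p(l) = sqrt(-24 + 6**4)/l = sqrt(-24 + 1296)/l = sqrt(1272)/l = (2*sqrt(318))/l = 2*sqrt(318)/l)
99*(28 + p(12)) = 99*(28 + 2*sqrt(318)/12) = 99*(28 + 2*sqrt(318)*(1/12)) = 99*(28 + sqrt(318)/6) = 2772 + 33*sqrt(318)/2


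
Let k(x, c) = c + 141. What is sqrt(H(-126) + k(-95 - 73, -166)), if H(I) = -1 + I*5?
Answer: 4*I*sqrt(41) ≈ 25.612*I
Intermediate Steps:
H(I) = -1 + 5*I
k(x, c) = 141 + c
sqrt(H(-126) + k(-95 - 73, -166)) = sqrt((-1 + 5*(-126)) + (141 - 166)) = sqrt((-1 - 630) - 25) = sqrt(-631 - 25) = sqrt(-656) = 4*I*sqrt(41)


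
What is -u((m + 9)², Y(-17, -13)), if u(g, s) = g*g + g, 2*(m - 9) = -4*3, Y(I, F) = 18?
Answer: -20880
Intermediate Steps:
m = 3 (m = 9 + (-4*3)/2 = 9 + (½)*(-12) = 9 - 6 = 3)
u(g, s) = g + g² (u(g, s) = g² + g = g + g²)
-u((m + 9)², Y(-17, -13)) = -(3 + 9)²*(1 + (3 + 9)²) = -12²*(1 + 12²) = -144*(1 + 144) = -144*145 = -1*20880 = -20880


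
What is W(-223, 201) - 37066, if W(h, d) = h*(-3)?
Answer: -36397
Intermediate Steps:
W(h, d) = -3*h
W(-223, 201) - 37066 = -3*(-223) - 37066 = 669 - 37066 = -36397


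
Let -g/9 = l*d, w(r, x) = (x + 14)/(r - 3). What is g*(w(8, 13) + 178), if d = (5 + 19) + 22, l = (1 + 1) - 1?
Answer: -379638/5 ≈ -75928.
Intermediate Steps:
l = 1 (l = 2 - 1 = 1)
w(r, x) = (14 + x)/(-3 + r)
d = 46 (d = 24 + 22 = 46)
g = -414 (g = -9*46 = -414)
g*(w(8, 13) + 178) = -414*((14 + 13)/(-3 + 8) + 178) = -414*(27/5 + 178) = -414*917/5 = -379638/5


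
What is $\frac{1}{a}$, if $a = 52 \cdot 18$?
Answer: $\frac{1}{936} \approx 0.0010684$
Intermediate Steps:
$a = 936$
$\frac{1}{a} = \frac{1}{936}$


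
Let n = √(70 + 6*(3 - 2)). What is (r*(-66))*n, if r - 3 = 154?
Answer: -20724*√19 ≈ -90334.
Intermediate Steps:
r = 157 (r = 3 + 154 = 157)
n = 2*√19 (n = √(70 + 6*1) = √(70 + 6) = √76 = 2*√19 ≈ 8.7178)
(r*(-66))*n = (157*(-66))*(2*√19) = -20724*√19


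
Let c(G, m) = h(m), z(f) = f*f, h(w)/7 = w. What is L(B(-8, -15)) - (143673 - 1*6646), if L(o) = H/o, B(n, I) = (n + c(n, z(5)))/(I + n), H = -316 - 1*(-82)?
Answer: -22878127/167 ≈ -1.3699e+5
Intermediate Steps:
h(w) = 7*w
z(f) = f**2
c(G, m) = 7*m
H = -234 (H = -316 + 82 = -234)
B(n, I) = (175 + n)/(I + n) (B(n, I) = (n + 7*5**2)/(I + n) = (n + 7*25)/(I + n) = (n + 175)/(I + n) = (175 + n)/(I + n))
L(o) = -234/o
L(B(-8, -15)) - (143673 - 1*6646) = -234*(-15 - 8)/(175 - 8) - (143673 - 1*6646) = -234/(167/(-23)) - (143673 - 6646) = -234/((-1/23*167)) - 1*137027 = -234/(-167/23) - 137027 = -234*(-23/167) - 137027 = 5382/167 - 137027 = -22878127/167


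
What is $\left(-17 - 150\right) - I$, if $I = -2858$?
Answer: $2691$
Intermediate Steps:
$\left(-17 - 150\right) - I = \left(-17 - 150\right) - -2858 = \left(-17 - 150\right) + 2858 = -167 + 2858 = 2691$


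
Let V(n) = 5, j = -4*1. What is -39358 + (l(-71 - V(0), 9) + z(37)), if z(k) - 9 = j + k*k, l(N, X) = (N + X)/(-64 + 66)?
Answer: -76035/2 ≈ -38018.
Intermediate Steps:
j = -4
l(N, X) = N/2 + X/2 (l(N, X) = (N + X)/2 = (N + X)*(½) = N/2 + X/2)
z(k) = 5 + k² (z(k) = 9 + (-4 + k*k) = 9 + (-4 + k²) = 5 + k²)
-39358 + (l(-71 - V(0), 9) + z(37)) = -39358 + (((-71 - 1*5)/2 + (½)*9) + (5 + 37²)) = -39358 + (((-71 - 5)/2 + 9/2) + (5 + 1369)) = -39358 + (((½)*(-76) + 9/2) + 1374) = -39358 + ((-38 + 9/2) + 1374) = -39358 + (-67/2 + 1374) = -39358 + 2681/2 = -76035/2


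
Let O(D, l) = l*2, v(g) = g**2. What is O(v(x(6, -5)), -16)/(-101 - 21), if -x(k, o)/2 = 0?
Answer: 16/61 ≈ 0.26230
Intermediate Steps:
x(k, o) = 0 (x(k, o) = -2*0 = 0)
O(D, l) = 2*l
O(v(x(6, -5)), -16)/(-101 - 21) = (2*(-16))/(-101 - 21) = -32/(-122) = -1/122*(-32) = 16/61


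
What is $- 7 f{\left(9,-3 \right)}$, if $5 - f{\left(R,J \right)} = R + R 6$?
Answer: $406$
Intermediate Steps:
$f{\left(R,J \right)} = 5 - 7 R$ ($f{\left(R,J \right)} = 5 - \left(R + R 6\right) = 5 - \left(R + 6 R\right) = 5 - 7 R$)
$- 7 f{\left(9,-3 \right)} = - 7 \left(5 - 63\right) = \left(-7\right) \left(-58\right) = 406$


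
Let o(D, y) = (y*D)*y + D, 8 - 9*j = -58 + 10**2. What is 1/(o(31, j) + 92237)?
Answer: 81/7509544 ≈ 1.0786e-5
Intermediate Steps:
j = -34/9 (j = 8/9 - (-58 + 10**2)/9 = 8/9 - (-58 + 100)/9 = 8/9 - 1/9*42 = 8/9 - 14/3 = -34/9 ≈ -3.7778)
o(D, y) = D + D*y**2 (o(D, y) = (D*y)*y + D = D*y**2 + D = D + D*y**2)
1/(o(31, j) + 92237) = 1/(31*(1 + (-34/9)**2) + 92237) = 1/(31*(1 + 1156/81) + 92237) = 1/(31*(1237/81) + 92237) = 1/(38347/81 + 92237) = 1/(7509544/81) = 81/7509544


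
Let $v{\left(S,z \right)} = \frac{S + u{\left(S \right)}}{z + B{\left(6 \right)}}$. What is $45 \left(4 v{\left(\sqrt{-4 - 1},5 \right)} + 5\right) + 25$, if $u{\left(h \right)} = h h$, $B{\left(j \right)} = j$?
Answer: $\frac{1850}{11} + \frac{180 i \sqrt{5}}{11} \approx 168.18 + 36.59 i$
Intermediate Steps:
$u{\left(h \right)} = h^{2}$
$v{\left(S,z \right)} = \frac{S + S^{2}}{6 + z}$ ($v{\left(S,z \right)} = \frac{S + S^{2}}{z + 6} = \frac{S + S^{2}}{6 + z}$)
$45 \left(4 v{\left(\sqrt{-4 - 1},5 \right)} + 5\right) + 25 = 45 \left(4 \frac{\sqrt{-4 - 1} \left(1 + \sqrt{-4 - 1}\right)}{6 + 5} + 5\right) + 25 = 45 \left(4 \frac{\sqrt{-5} \left(1 + \sqrt{-5}\right)}{11} + 5\right) + 25 = 45 \left(4 i \sqrt{5} \cdot \frac{1}{11} \left(1 + i \sqrt{5}\right) + 5\right) + 25 = 45 \left(4 \frac{i \sqrt{5} \left(1 + i \sqrt{5}\right)}{11} + 5\right) + 25 = 45 \left(\frac{4 i \sqrt{5} \left(1 + i \sqrt{5}\right)}{11} + 5\right) + 25 = 45 \left(5 + \frac{4 i \sqrt{5} \left(1 + i \sqrt{5}\right)}{11}\right) + 25 = \left(225 + \frac{180 i \sqrt{5} \left(1 + i \sqrt{5}\right)}{11}\right) + 25 = 250 + \frac{180 i \sqrt{5} \left(1 + i \sqrt{5}\right)}{11}$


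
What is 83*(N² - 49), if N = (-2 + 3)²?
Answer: -3984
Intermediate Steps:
N = 1 (N = 1² = 1)
83*(N² - 49) = 83*(1² - 49) = 83*(1 - 49) = 83*(-48) = -3984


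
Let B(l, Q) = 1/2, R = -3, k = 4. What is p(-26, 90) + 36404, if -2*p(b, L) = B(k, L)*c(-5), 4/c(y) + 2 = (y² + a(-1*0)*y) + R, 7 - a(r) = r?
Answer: 546061/15 ≈ 36404.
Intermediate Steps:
a(r) = 7 - r
B(l, Q) = ½
c(y) = 4/(-5 + y² + 7*y) (c(y) = 4/(-2 + ((y² + (7 - (-1)*0)*y) - 3)) = 4/(-2 + ((y² + (7 - 1*0)*y) - 3)) = 4/(-2 + ((y² + (7 + 0)*y) - 3)) = 4/(-2 + ((y² + 7*y) - 3)) = 4/(-2 + (-3 + y² + 7*y)) = 4/(-5 + y² + 7*y))
p(b, L) = 1/15 (p(b, L) = -4/(-5 + (-5)² + 7*(-5))/4 = -4/(-5 + 25 - 35)/4 = -4/(-15)/4 = -4*(-1/15)/4 = -(-4)/(4*15) = -½*(-2/15) = 1/15)
p(-26, 90) + 36404 = 1/15 + 36404 = 546061/15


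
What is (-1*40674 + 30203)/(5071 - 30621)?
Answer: 10471/25550 ≈ 0.40982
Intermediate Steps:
(-1*40674 + 30203)/(5071 - 30621) = (-40674 + 30203)/(-25550) = -10471*(-1/25550) = 10471/25550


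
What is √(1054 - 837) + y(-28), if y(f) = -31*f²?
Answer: -24304 + √217 ≈ -24289.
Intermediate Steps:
√(1054 - 837) + y(-28) = √(1054 - 837) - 31*(-28)² = √217 - 31*784 = √217 - 24304 = -24304 + √217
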